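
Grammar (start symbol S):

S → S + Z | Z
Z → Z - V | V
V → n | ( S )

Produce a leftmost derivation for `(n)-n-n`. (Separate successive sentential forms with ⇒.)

S ⇒ Z ⇒ Z-V ⇒ Z-V-V ⇒ V-V-V ⇒ (S)-V-V ⇒ (Z)-V-V ⇒ (V)-V-V ⇒ (n)-V-V ⇒ (n)-n-V ⇒ (n)-n-n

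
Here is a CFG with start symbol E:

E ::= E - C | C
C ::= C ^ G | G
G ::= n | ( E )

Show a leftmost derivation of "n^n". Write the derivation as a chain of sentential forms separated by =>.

E => C   [E ::= C]
C => C^G   [C ::= C ^ G]
C^G => G^G   [C ::= G]
G^G => n^G   [G ::= n]
n^G => n^n   [G ::= n]

E => C => C^G => G^G => n^G => n^n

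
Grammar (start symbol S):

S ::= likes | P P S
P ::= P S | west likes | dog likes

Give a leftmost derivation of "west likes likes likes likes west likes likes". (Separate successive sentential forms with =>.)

S => P P S => P S P S => P S S P S => P S S S P S => west likes S S S P S => west likes likes S S P S => west likes likes likes S P S => west likes likes likes likes P S => west likes likes likes likes west likes S => west likes likes likes likes west likes likes

S => P P S   [S ::= P P S]
P P S => P S P S   [P ::= P S]
P S P S => P S S P S   [P ::= P S]
P S S P S => P S S S P S   [P ::= P S]
P S S S P S => west likes S S S P S   [P ::= west likes]
west likes S S S P S => west likes likes S S P S   [S ::= likes]
west likes likes S S P S => west likes likes likes S P S   [S ::= likes]
west likes likes likes S P S => west likes likes likes likes P S   [S ::= likes]
west likes likes likes likes P S => west likes likes likes likes west likes S   [P ::= west likes]
west likes likes likes likes west likes S => west likes likes likes likes west likes likes   [S ::= likes]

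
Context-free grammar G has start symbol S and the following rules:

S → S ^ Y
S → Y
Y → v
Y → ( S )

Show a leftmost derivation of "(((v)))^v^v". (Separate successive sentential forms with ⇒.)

S⇒S^Y⇒S^Y^Y⇒Y^Y^Y⇒(S)^Y^Y⇒(Y)^Y^Y⇒((S))^Y^Y⇒((Y))^Y^Y⇒(((S)))^Y^Y⇒(((Y)))^Y^Y⇒(((v)))^Y^Y⇒(((v)))^v^Y⇒(((v)))^v^v

S ⇒ S^Y   [S → S ^ Y]
S^Y ⇒ S^Y^Y   [S → S ^ Y]
S^Y^Y ⇒ Y^Y^Y   [S → Y]
Y^Y^Y ⇒ (S)^Y^Y   [Y → ( S )]
(S)^Y^Y ⇒ (Y)^Y^Y   [S → Y]
(Y)^Y^Y ⇒ ((S))^Y^Y   [Y → ( S )]
((S))^Y^Y ⇒ ((Y))^Y^Y   [S → Y]
((Y))^Y^Y ⇒ (((S)))^Y^Y   [Y → ( S )]
(((S)))^Y^Y ⇒ (((Y)))^Y^Y   [S → Y]
(((Y)))^Y^Y ⇒ (((v)))^Y^Y   [Y → v]
(((v)))^Y^Y ⇒ (((v)))^v^Y   [Y → v]
(((v)))^v^Y ⇒ (((v)))^v^v   [Y → v]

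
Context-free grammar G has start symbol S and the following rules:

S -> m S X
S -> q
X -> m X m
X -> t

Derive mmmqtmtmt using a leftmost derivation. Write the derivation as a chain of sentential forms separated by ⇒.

S ⇒ mSX   [S -> m S X]
mSX ⇒ mmSXX   [S -> m S X]
mmSXX ⇒ mmmSXXX   [S -> m S X]
mmmSXXX ⇒ mmmqXXX   [S -> q]
mmmqXXX ⇒ mmmqtXX   [X -> t]
mmmqtXX ⇒ mmmqtmXmX   [X -> m X m]
mmmqtmXmX ⇒ mmmqtmtmX   [X -> t]
mmmqtmtmX ⇒ mmmqtmtmt   [X -> t]

S ⇒ mSX ⇒ mmSXX ⇒ mmmSXXX ⇒ mmmqXXX ⇒ mmmqtXX ⇒ mmmqtmXmX ⇒ mmmqtmtmX ⇒ mmmqtmtmt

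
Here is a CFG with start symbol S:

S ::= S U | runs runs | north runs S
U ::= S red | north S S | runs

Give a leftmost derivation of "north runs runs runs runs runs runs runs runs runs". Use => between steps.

S => north runs S => north runs S U => north runs S U U => north runs S U U U => north runs S U U U U => north runs S U U U U U => north runs S U U U U U U => north runs runs runs U U U U U U => north runs runs runs runs U U U U U => north runs runs runs runs runs U U U U => north runs runs runs runs runs runs U U U => north runs runs runs runs runs runs runs U U => north runs runs runs runs runs runs runs runs U => north runs runs runs runs runs runs runs runs runs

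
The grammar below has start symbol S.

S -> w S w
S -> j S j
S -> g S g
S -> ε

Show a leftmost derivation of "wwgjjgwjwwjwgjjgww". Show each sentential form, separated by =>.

S => wSw   [S -> w S w]
wSw => wwSww   [S -> w S w]
wwSww => wwgSgww   [S -> g S g]
wwgSgww => wwgjSjgww   [S -> j S j]
wwgjSjgww => wwgjjSjjgww   [S -> j S j]
wwgjjSjjgww => wwgjjgSgjjgww   [S -> g S g]
wwgjjgSgjjgww => wwgjjgwSwgjjgww   [S -> w S w]
wwgjjgwSwgjjgww => wwgjjgwjSjwgjjgww   [S -> j S j]
wwgjjgwjSjwgjjgww => wwgjjgwjwSwjwgjjgww   [S -> w S w]
wwgjjgwjwSwjwgjjgww => wwgjjgwjwwjwgjjgww   [S -> ε]

S => wSw => wwSww => wwgSgww => wwgjSjgww => wwgjjSjjgww => wwgjjgSgjjgww => wwgjjgwSwgjjgww => wwgjjgwjSjwgjjgww => wwgjjgwjwSwjwgjjgww => wwgjjgwjwwjwgjjgww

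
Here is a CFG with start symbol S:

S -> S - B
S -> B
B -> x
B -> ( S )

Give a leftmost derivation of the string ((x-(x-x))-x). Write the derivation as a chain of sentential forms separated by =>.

S => B   [S -> B]
B => (S)   [B -> ( S )]
(S) => (S-B)   [S -> S - B]
(S-B) => (B-B)   [S -> B]
(B-B) => ((S)-B)   [B -> ( S )]
((S)-B) => ((S-B)-B)   [S -> S - B]
((S-B)-B) => ((B-B)-B)   [S -> B]
((B-B)-B) => ((x-B)-B)   [B -> x]
((x-B)-B) => ((x-(S))-B)   [B -> ( S )]
((x-(S))-B) => ((x-(S-B))-B)   [S -> S - B]
((x-(S-B))-B) => ((x-(B-B))-B)   [S -> B]
((x-(B-B))-B) => ((x-(x-B))-B)   [B -> x]
((x-(x-B))-B) => ((x-(x-x))-B)   [B -> x]
((x-(x-x))-B) => ((x-(x-x))-x)   [B -> x]

S => B => (S) => (S-B) => (B-B) => ((S)-B) => ((S-B)-B) => ((B-B)-B) => ((x-B)-B) => ((x-(S))-B) => ((x-(S-B))-B) => ((x-(B-B))-B) => ((x-(x-B))-B) => ((x-(x-x))-B) => ((x-(x-x))-x)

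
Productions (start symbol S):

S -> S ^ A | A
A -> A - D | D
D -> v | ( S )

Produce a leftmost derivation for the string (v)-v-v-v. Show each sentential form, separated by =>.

S => A   [S -> A]
A => A-D   [A -> A - D]
A-D => A-D-D   [A -> A - D]
A-D-D => A-D-D-D   [A -> A - D]
A-D-D-D => D-D-D-D   [A -> D]
D-D-D-D => (S)-D-D-D   [D -> ( S )]
(S)-D-D-D => (A)-D-D-D   [S -> A]
(A)-D-D-D => (D)-D-D-D   [A -> D]
(D)-D-D-D => (v)-D-D-D   [D -> v]
(v)-D-D-D => (v)-v-D-D   [D -> v]
(v)-v-D-D => (v)-v-v-D   [D -> v]
(v)-v-v-D => (v)-v-v-v   [D -> v]

S=>A=>A-D=>A-D-D=>A-D-D-D=>D-D-D-D=>(S)-D-D-D=>(A)-D-D-D=>(D)-D-D-D=>(v)-D-D-D=>(v)-v-D-D=>(v)-v-v-D=>(v)-v-v-v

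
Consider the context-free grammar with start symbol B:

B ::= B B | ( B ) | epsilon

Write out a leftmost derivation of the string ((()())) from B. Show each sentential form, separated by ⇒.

B ⇒ (B)   [B ::= ( B )]
(B) ⇒ ((B))   [B ::= ( B )]
((B)) ⇒ ((BB))   [B ::= B B]
((BB)) ⇒ ((BBB))   [B ::= B B]
((BBB)) ⇒ (((B)BB))   [B ::= ( B )]
(((B)BB)) ⇒ ((()BB))   [B ::= epsilon]
((()BB)) ⇒ ((()B))   [B ::= epsilon]
((()B)) ⇒ ((()(B)))   [B ::= ( B )]
((()(B))) ⇒ ((()()))   [B ::= epsilon]

B ⇒ (B) ⇒ ((B)) ⇒ ((BB)) ⇒ ((BBB)) ⇒ (((B)BB)) ⇒ ((()BB)) ⇒ ((()B)) ⇒ ((()(B))) ⇒ ((()()))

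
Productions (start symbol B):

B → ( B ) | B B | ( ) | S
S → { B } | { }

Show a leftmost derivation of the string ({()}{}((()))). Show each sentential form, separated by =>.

B => (B)   [B → ( B )]
(B) => (BB)   [B → B B]
(BB) => (SB)   [B → S]
(SB) => ({B}B)   [S → { B }]
({B}B) => ({()}B)   [B → ( )]
({()}B) => ({()}BB)   [B → B B]
({()}BB) => ({()}SB)   [B → S]
({()}SB) => ({()}{}B)   [S → { }]
({()}{}B) => ({()}{}(B))   [B → ( B )]
({()}{}(B)) => ({()}{}((B)))   [B → ( B )]
({()}{}((B))) => ({()}{}((())))   [B → ( )]

B => (B) => (BB) => (SB) => ({B}B) => ({()}B) => ({()}BB) => ({()}SB) => ({()}{}B) => ({()}{}(B)) => ({()}{}((B))) => ({()}{}((())))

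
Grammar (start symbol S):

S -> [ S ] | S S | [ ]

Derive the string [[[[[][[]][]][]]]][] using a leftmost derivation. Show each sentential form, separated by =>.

S => SS => [S]S => [[S]]S => [[[S]]]S => [[[SS]]]S => [[[[S]S]]]S => [[[[SS]S]]]S => [[[[[]S]S]]]S => [[[[[]SS]S]]]S => [[[[[][S]S]S]]]S => [[[[[][[]]S]S]]]S => [[[[[][[]][]]S]]]S => [[[[[][[]][]][]]]]S => [[[[[][[]][]][]]]][]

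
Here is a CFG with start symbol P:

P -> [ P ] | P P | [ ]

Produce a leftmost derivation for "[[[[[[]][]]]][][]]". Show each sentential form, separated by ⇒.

P⇒[P]⇒[PP]⇒[PPP]⇒[[P]PP]⇒[[[P]]PP]⇒[[[[P]]]PP]⇒[[[[PP]]]PP]⇒[[[[[P]P]]]PP]⇒[[[[[[]]P]]]PP]⇒[[[[[[]][]]]]PP]⇒[[[[[[]][]]]][]P]⇒[[[[[[]][]]]][][]]

P ⇒ [P]   [P -> [ P ]]
[P] ⇒ [PP]   [P -> P P]
[PP] ⇒ [PPP]   [P -> P P]
[PPP] ⇒ [[P]PP]   [P -> [ P ]]
[[P]PP] ⇒ [[[P]]PP]   [P -> [ P ]]
[[[P]]PP] ⇒ [[[[P]]]PP]   [P -> [ P ]]
[[[[P]]]PP] ⇒ [[[[PP]]]PP]   [P -> P P]
[[[[PP]]]PP] ⇒ [[[[[P]P]]]PP]   [P -> [ P ]]
[[[[[P]P]]]PP] ⇒ [[[[[[]]P]]]PP]   [P -> [ ]]
[[[[[[]]P]]]PP] ⇒ [[[[[[]][]]]]PP]   [P -> [ ]]
[[[[[[]][]]]]PP] ⇒ [[[[[[]][]]]][]P]   [P -> [ ]]
[[[[[[]][]]]][]P] ⇒ [[[[[[]][]]]][][]]   [P -> [ ]]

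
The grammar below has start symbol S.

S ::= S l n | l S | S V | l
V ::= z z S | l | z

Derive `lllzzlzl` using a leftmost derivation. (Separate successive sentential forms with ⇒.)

S⇒SV⇒SVV⇒lSVV⇒llVV⇒lllV⇒lllzzS⇒lllzzSV⇒lllzzSVV⇒lllzzlVV⇒lllzzlzV⇒lllzzlzl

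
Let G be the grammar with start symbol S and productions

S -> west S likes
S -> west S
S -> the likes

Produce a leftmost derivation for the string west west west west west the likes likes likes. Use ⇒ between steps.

S ⇒ west S likes   [S -> west S likes]
west S likes ⇒ west west S likes   [S -> west S]
west west S likes ⇒ west west west S likes   [S -> west S]
west west west S likes ⇒ west west west west S likes likes   [S -> west S likes]
west west west west S likes likes ⇒ west west west west west S likes likes   [S -> west S]
west west west west west S likes likes ⇒ west west west west west the likes likes likes   [S -> the likes]

S ⇒ west S likes ⇒ west west S likes ⇒ west west west S likes ⇒ west west west west S likes likes ⇒ west west west west west S likes likes ⇒ west west west west west the likes likes likes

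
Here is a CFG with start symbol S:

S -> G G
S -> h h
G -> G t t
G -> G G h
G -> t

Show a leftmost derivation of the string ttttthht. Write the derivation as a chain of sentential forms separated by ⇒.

S ⇒ GG   [S -> G G]
GG ⇒ GGhG   [G -> G G h]
GGhG ⇒ GttGhG   [G -> G t t]
GttGhG ⇒ tttGhG   [G -> t]
tttGhG ⇒ tttGGhhG   [G -> G G h]
tttGGhhG ⇒ ttttGhhG   [G -> t]
ttttGhhG ⇒ ttttthhG   [G -> t]
ttttthhG ⇒ ttttthht   [G -> t]

S⇒GG⇒GGhG⇒GttGhG⇒tttGhG⇒tttGGhhG⇒ttttGhhG⇒ttttthhG⇒ttttthht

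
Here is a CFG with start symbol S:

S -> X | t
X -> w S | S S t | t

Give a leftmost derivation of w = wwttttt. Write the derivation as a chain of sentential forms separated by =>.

S => X => SSt => XSt => wSSt => wXSt => wSStSt => wXStSt => wwSStSt => wwXStSt => wwtStSt => wwtXtSt => wwtttSt => wwtttXt => wwttttt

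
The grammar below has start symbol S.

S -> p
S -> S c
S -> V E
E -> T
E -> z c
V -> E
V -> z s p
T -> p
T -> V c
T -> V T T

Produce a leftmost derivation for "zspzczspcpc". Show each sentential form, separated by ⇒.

S ⇒ VE   [S -> V E]
VE ⇒ zspE   [V -> z s p]
zspE ⇒ zspT   [E -> T]
zspT ⇒ zspVc   [T -> V c]
zspVc ⇒ zspEc   [V -> E]
zspEc ⇒ zspTc   [E -> T]
zspTc ⇒ zspVTTc   [T -> V T T]
zspVTTc ⇒ zspETTc   [V -> E]
zspETTc ⇒ zspzcTTc   [E -> z c]
zspzcTTc ⇒ zspzcVcTc   [T -> V c]
zspzcVcTc ⇒ zspzczspcTc   [V -> z s p]
zspzczspcTc ⇒ zspzczspcpc   [T -> p]

S ⇒ VE ⇒ zspE ⇒ zspT ⇒ zspVc ⇒ zspEc ⇒ zspTc ⇒ zspVTTc ⇒ zspETTc ⇒ zspzcTTc ⇒ zspzcVcTc ⇒ zspzczspcTc ⇒ zspzczspcpc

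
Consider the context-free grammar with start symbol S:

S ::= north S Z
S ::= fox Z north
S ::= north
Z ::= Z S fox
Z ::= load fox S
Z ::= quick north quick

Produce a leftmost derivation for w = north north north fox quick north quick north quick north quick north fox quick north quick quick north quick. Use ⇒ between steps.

S ⇒ north S Z ⇒ north north S Z Z ⇒ north north north S Z Z Z ⇒ north north north fox Z north Z Z Z ⇒ north north north fox quick north quick north Z Z Z ⇒ north north north fox quick north quick north Z S fox Z Z ⇒ north north north fox quick north quick north quick north quick S fox Z Z ⇒ north north north fox quick north quick north quick north quick north fox Z Z ⇒ north north north fox quick north quick north quick north quick north fox quick north quick Z ⇒ north north north fox quick north quick north quick north quick north fox quick north quick quick north quick

S ⇒ north S Z   [S ::= north S Z]
north S Z ⇒ north north S Z Z   [S ::= north S Z]
north north S Z Z ⇒ north north north S Z Z Z   [S ::= north S Z]
north north north S Z Z Z ⇒ north north north fox Z north Z Z Z   [S ::= fox Z north]
north north north fox Z north Z Z Z ⇒ north north north fox quick north quick north Z Z Z   [Z ::= quick north quick]
north north north fox quick north quick north Z Z Z ⇒ north north north fox quick north quick north Z S fox Z Z   [Z ::= Z S fox]
north north north fox quick north quick north Z S fox Z Z ⇒ north north north fox quick north quick north quick north quick S fox Z Z   [Z ::= quick north quick]
north north north fox quick north quick north quick north quick S fox Z Z ⇒ north north north fox quick north quick north quick north quick north fox Z Z   [S ::= north]
north north north fox quick north quick north quick north quick north fox Z Z ⇒ north north north fox quick north quick north quick north quick north fox quick north quick Z   [Z ::= quick north quick]
north north north fox quick north quick north quick north quick north fox quick north quick Z ⇒ north north north fox quick north quick north quick north quick north fox quick north quick quick north quick   [Z ::= quick north quick]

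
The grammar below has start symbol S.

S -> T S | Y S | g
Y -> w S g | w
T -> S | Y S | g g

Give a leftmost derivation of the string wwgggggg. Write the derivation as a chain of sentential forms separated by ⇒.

S ⇒ TS ⇒ YSS ⇒ wSgSS ⇒ wYSgSS ⇒ wwSgSgSS ⇒ wwggSgSS ⇒ wwggggSS ⇒ wwgggggS ⇒ wwgggggg

S ⇒ TS   [S -> T S]
TS ⇒ YSS   [T -> Y S]
YSS ⇒ wSgSS   [Y -> w S g]
wSgSS ⇒ wYSgSS   [S -> Y S]
wYSgSS ⇒ wwSgSgSS   [Y -> w S g]
wwSgSgSS ⇒ wwggSgSS   [S -> g]
wwggSgSS ⇒ wwggggSS   [S -> g]
wwggggSS ⇒ wwgggggS   [S -> g]
wwgggggS ⇒ wwgggggg   [S -> g]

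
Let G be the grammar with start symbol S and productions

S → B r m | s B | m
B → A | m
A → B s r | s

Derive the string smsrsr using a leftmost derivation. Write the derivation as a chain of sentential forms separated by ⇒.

S ⇒ sB   [S → s B]
sB ⇒ sA   [B → A]
sA ⇒ sBsr   [A → B s r]
sBsr ⇒ sAsr   [B → A]
sAsr ⇒ sBsrsr   [A → B s r]
sBsrsr ⇒ smsrsr   [B → m]

S ⇒ sB ⇒ sA ⇒ sBsr ⇒ sAsr ⇒ sBsrsr ⇒ smsrsr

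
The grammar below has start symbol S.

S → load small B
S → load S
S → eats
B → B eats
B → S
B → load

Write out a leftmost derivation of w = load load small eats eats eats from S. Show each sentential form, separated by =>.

S => load S   [S → load S]
load S => load load small B   [S → load small B]
load load small B => load load small B eats   [B → B eats]
load load small B eats => load load small B eats eats   [B → B eats]
load load small B eats eats => load load small S eats eats   [B → S]
load load small S eats eats => load load small eats eats eats   [S → eats]

S => load S => load load small B => load load small B eats => load load small B eats eats => load load small S eats eats => load load small eats eats eats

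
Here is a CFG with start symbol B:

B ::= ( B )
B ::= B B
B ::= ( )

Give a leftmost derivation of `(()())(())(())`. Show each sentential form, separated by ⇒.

B ⇒ BB ⇒ (B)B ⇒ (BB)B ⇒ (()B)B ⇒ (()())B ⇒ (()())BB ⇒ (()())(B)B ⇒ (()())(())B ⇒ (()())(())(B) ⇒ (()())(())(())

B ⇒ BB   [B ::= B B]
BB ⇒ (B)B   [B ::= ( B )]
(B)B ⇒ (BB)B   [B ::= B B]
(BB)B ⇒ (()B)B   [B ::= ( )]
(()B)B ⇒ (()())B   [B ::= ( )]
(()())B ⇒ (()())BB   [B ::= B B]
(()())BB ⇒ (()())(B)B   [B ::= ( B )]
(()())(B)B ⇒ (()())(())B   [B ::= ( )]
(()())(())B ⇒ (()())(())(B)   [B ::= ( B )]
(()())(())(B) ⇒ (()())(())(())   [B ::= ( )]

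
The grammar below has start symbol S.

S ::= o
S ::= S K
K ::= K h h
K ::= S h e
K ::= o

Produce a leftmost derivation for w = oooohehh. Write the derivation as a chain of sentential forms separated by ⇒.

S⇒SK⇒SKK⇒SKKK⇒oKKK⇒ooKK⇒oooK⇒oooKhh⇒oooShehh⇒oooohehh

S ⇒ SK   [S ::= S K]
SK ⇒ SKK   [S ::= S K]
SKK ⇒ SKKK   [S ::= S K]
SKKK ⇒ oKKK   [S ::= o]
oKKK ⇒ ooKK   [K ::= o]
ooKK ⇒ oooK   [K ::= o]
oooK ⇒ oooKhh   [K ::= K h h]
oooKhh ⇒ oooShehh   [K ::= S h e]
oooShehh ⇒ oooohehh   [S ::= o]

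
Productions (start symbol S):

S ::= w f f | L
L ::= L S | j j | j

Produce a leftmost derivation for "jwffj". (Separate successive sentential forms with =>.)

S => L => LS => LSS => jSS => jwffS => jwffL => jwffj

S => L   [S ::= L]
L => LS   [L ::= L S]
LS => LSS   [L ::= L S]
LSS => jSS   [L ::= j]
jSS => jwffS   [S ::= w f f]
jwffS => jwffL   [S ::= L]
jwffL => jwffj   [L ::= j]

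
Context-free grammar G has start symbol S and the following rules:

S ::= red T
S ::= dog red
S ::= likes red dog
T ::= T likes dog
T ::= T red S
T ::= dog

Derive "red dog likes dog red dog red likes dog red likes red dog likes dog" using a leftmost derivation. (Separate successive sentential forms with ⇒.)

S ⇒ red T   [S ::= red T]
red T ⇒ red T likes dog   [T ::= T likes dog]
red T likes dog ⇒ red T red S likes dog   [T ::= T red S]
red T red S likes dog ⇒ red T likes dog red S likes dog   [T ::= T likes dog]
red T likes dog red S likes dog ⇒ red T red S likes dog red S likes dog   [T ::= T red S]
red T red S likes dog red S likes dog ⇒ red T likes dog red S likes dog red S likes dog   [T ::= T likes dog]
red T likes dog red S likes dog red S likes dog ⇒ red dog likes dog red S likes dog red S likes dog   [T ::= dog]
red dog likes dog red S likes dog red S likes dog ⇒ red dog likes dog red dog red likes dog red S likes dog   [S ::= dog red]
red dog likes dog red dog red likes dog red S likes dog ⇒ red dog likes dog red dog red likes dog red likes red dog likes dog   [S ::= likes red dog]

S ⇒ red T ⇒ red T likes dog ⇒ red T red S likes dog ⇒ red T likes dog red S likes dog ⇒ red T red S likes dog red S likes dog ⇒ red T likes dog red S likes dog red S likes dog ⇒ red dog likes dog red S likes dog red S likes dog ⇒ red dog likes dog red dog red likes dog red S likes dog ⇒ red dog likes dog red dog red likes dog red likes red dog likes dog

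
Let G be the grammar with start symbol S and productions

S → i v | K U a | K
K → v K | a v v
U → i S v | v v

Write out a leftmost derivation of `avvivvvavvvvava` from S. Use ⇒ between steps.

S ⇒ KUa ⇒ avvUa ⇒ avviSva ⇒ avviKUava ⇒ avvivKUava ⇒ avvivvKUava ⇒ avvivvvKUava ⇒ avvivvvavvUava ⇒ avvivvvavvvvava

S ⇒ KUa   [S → K U a]
KUa ⇒ avvUa   [K → a v v]
avvUa ⇒ avviSva   [U → i S v]
avviSva ⇒ avviKUava   [S → K U a]
avviKUava ⇒ avvivKUava   [K → v K]
avvivKUava ⇒ avvivvKUava   [K → v K]
avvivvKUava ⇒ avvivvvKUava   [K → v K]
avvivvvKUava ⇒ avvivvvavvUava   [K → a v v]
avvivvvavvUava ⇒ avvivvvavvvvava   [U → v v]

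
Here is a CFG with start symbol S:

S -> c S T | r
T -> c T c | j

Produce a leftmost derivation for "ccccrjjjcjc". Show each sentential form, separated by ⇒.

S ⇒ cST ⇒ ccSTT ⇒ cccSTTT ⇒ ccccSTTTT ⇒ ccccrTTTT ⇒ ccccrjTTT ⇒ ccccrjjTT ⇒ ccccrjjjT ⇒ ccccrjjjcTc ⇒ ccccrjjjcjc

S ⇒ cST   [S -> c S T]
cST ⇒ ccSTT   [S -> c S T]
ccSTT ⇒ cccSTTT   [S -> c S T]
cccSTTT ⇒ ccccSTTTT   [S -> c S T]
ccccSTTTT ⇒ ccccrTTTT   [S -> r]
ccccrTTTT ⇒ ccccrjTTT   [T -> j]
ccccrjTTT ⇒ ccccrjjTT   [T -> j]
ccccrjjTT ⇒ ccccrjjjT   [T -> j]
ccccrjjjT ⇒ ccccrjjjcTc   [T -> c T c]
ccccrjjjcTc ⇒ ccccrjjjcjc   [T -> j]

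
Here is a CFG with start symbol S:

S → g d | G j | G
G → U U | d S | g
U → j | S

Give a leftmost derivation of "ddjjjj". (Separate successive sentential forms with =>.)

S => Gj => dSj => dGj => ddSj => ddGjj => ddUUjj => ddjUjj => ddjjjj

S => Gj   [S → G j]
Gj => dSj   [G → d S]
dSj => dGj   [S → G]
dGj => ddSj   [G → d S]
ddSj => ddGjj   [S → G j]
ddGjj => ddUUjj   [G → U U]
ddUUjj => ddjUjj   [U → j]
ddjUjj => ddjjjj   [U → j]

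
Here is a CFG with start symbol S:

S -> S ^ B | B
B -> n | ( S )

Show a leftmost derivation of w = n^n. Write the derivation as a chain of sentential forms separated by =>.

S => S^B => B^B => n^B => n^n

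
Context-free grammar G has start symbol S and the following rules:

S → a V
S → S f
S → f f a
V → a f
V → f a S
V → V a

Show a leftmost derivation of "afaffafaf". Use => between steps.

S => Sf => aVf => aVaf => afaSaf => afaSfaf => afaffafaf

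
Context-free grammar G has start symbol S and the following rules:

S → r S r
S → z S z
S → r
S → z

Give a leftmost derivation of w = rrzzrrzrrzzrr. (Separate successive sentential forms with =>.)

S => rSr => rrSrr => rrzSzrr => rrzzSzzrr => rrzzrSrzzrr => rrzzrrSrrzzrr => rrzzrrzrrzzrr

S => rSr   [S → r S r]
rSr => rrSrr   [S → r S r]
rrSrr => rrzSzrr   [S → z S z]
rrzSzrr => rrzzSzzrr   [S → z S z]
rrzzSzzrr => rrzzrSrzzrr   [S → r S r]
rrzzrSrzzrr => rrzzrrSrrzzrr   [S → r S r]
rrzzrrSrrzzrr => rrzzrrzrrzzrr   [S → z]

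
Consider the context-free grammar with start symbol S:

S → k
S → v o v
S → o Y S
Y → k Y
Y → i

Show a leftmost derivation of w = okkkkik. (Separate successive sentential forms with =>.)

S=>oYS=>okYS=>okkYS=>okkkYS=>okkkkYS=>okkkkiS=>okkkkik

S => oYS   [S → o Y S]
oYS => okYS   [Y → k Y]
okYS => okkYS   [Y → k Y]
okkYS => okkkYS   [Y → k Y]
okkkYS => okkkkYS   [Y → k Y]
okkkkYS => okkkkiS   [Y → i]
okkkkiS => okkkkik   [S → k]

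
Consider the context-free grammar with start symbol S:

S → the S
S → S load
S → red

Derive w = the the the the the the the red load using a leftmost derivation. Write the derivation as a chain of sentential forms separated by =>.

S => the S => the the S => the the the S => the the the the S => the the the the the S => the the the the the S load => the the the the the the S load => the the the the the the the S load => the the the the the the the red load

S => the S   [S → the S]
the S => the the S   [S → the S]
the the S => the the the S   [S → the S]
the the the S => the the the the S   [S → the S]
the the the the S => the the the the the S   [S → the S]
the the the the the S => the the the the the S load   [S → S load]
the the the the the S load => the the the the the the S load   [S → the S]
the the the the the the S load => the the the the the the the S load   [S → the S]
the the the the the the the S load => the the the the the the the red load   [S → red]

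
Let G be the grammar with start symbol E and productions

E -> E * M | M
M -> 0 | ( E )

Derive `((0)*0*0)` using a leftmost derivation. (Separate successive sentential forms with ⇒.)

E ⇒ M ⇒ (E) ⇒ (E*M) ⇒ (E*M*M) ⇒ (M*M*M) ⇒ ((E)*M*M) ⇒ ((M)*M*M) ⇒ ((0)*M*M) ⇒ ((0)*0*M) ⇒ ((0)*0*0)

E ⇒ M   [E -> M]
M ⇒ (E)   [M -> ( E )]
(E) ⇒ (E*M)   [E -> E * M]
(E*M) ⇒ (E*M*M)   [E -> E * M]
(E*M*M) ⇒ (M*M*M)   [E -> M]
(M*M*M) ⇒ ((E)*M*M)   [M -> ( E )]
((E)*M*M) ⇒ ((M)*M*M)   [E -> M]
((M)*M*M) ⇒ ((0)*M*M)   [M -> 0]
((0)*M*M) ⇒ ((0)*0*M)   [M -> 0]
((0)*0*M) ⇒ ((0)*0*0)   [M -> 0]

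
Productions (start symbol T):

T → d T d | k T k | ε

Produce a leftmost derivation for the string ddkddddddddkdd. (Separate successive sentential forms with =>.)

T => dTd => ddTdd => ddkTkdd => ddkdTdkdd => ddkddTddkdd => ddkdddTdddkdd => ddkddddTddddkdd => ddkddddddddkdd

T => dTd   [T → d T d]
dTd => ddTdd   [T → d T d]
ddTdd => ddkTkdd   [T → k T k]
ddkTkdd => ddkdTdkdd   [T → d T d]
ddkdTdkdd => ddkddTddkdd   [T → d T d]
ddkddTddkdd => ddkdddTdddkdd   [T → d T d]
ddkdddTdddkdd => ddkddddTddddkdd   [T → d T d]
ddkddddTddddkdd => ddkddddddddkdd   [T → ε]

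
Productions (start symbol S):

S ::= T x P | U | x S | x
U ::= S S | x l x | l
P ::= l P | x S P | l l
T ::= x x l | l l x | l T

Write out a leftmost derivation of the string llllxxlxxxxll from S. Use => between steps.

S => TxP   [S ::= T x P]
TxP => lTxP   [T ::= l T]
lTxP => llTxP   [T ::= l T]
llTxP => llllxxP   [T ::= l l x]
llllxxP => llllxxlP   [P ::= l P]
llllxxlP => llllxxlxSP   [P ::= x S P]
llllxxlxSP => llllxxlxUP   [S ::= U]
llllxxlxUP => llllxxlxSSP   [U ::= S S]
llllxxlxSSP => llllxxlxxSP   [S ::= x]
llllxxlxxSP => llllxxlxxxSP   [S ::= x S]
llllxxlxxxSP => llllxxlxxxxP   [S ::= x]
llllxxlxxxxP => llllxxlxxxxll   [P ::= l l]

S => TxP => lTxP => llTxP => llllxxP => llllxxlP => llllxxlxSP => llllxxlxUP => llllxxlxSSP => llllxxlxxSP => llllxxlxxxSP => llllxxlxxxxP => llllxxlxxxxll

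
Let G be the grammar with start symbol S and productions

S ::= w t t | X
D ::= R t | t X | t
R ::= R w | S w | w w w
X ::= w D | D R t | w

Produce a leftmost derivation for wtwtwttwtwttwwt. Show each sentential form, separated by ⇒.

S ⇒ X   [S ::= X]
X ⇒ wD   [X ::= w D]
wD ⇒ wtX   [D ::= t X]
wtX ⇒ wtwD   [X ::= w D]
wtwD ⇒ wtwtX   [D ::= t X]
wtwtX ⇒ wtwtDRt   [X ::= D R t]
wtwtDRt ⇒ wtwtRtRt   [D ::= R t]
wtwtRtRt ⇒ wtwtSwtRt   [R ::= S w]
wtwtSwtRt ⇒ wtwtwttwtRt   [S ::= w t t]
wtwtwttwtRt ⇒ wtwtwttwtRwt   [R ::= R w]
wtwtwttwtRwt ⇒ wtwtwttwtSwwt   [R ::= S w]
wtwtwttwtSwwt ⇒ wtwtwttwtwttwwt   [S ::= w t t]

S ⇒ X ⇒ wD ⇒ wtX ⇒ wtwD ⇒ wtwtX ⇒ wtwtDRt ⇒ wtwtRtRt ⇒ wtwtSwtRt ⇒ wtwtwttwtRt ⇒ wtwtwttwtRwt ⇒ wtwtwttwtSwwt ⇒ wtwtwttwtwttwwt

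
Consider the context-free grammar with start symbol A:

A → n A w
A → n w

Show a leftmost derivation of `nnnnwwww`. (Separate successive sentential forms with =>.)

A => nAw   [A → n A w]
nAw => nnAww   [A → n A w]
nnAww => nnnAwww   [A → n A w]
nnnAwww => nnnnwwww   [A → n w]

A => nAw => nnAww => nnnAwww => nnnnwwww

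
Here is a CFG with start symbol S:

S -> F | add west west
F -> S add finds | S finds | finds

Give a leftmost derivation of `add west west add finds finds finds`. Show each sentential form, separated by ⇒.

S ⇒ F ⇒ S finds ⇒ F finds ⇒ S finds finds ⇒ F finds finds ⇒ S add finds finds finds ⇒ add west west add finds finds finds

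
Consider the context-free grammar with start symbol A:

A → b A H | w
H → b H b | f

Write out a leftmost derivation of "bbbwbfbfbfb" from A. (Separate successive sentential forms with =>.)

A=>bAH=>bbAHH=>bbbAHHH=>bbbwHHH=>bbbwbHbHH=>bbbwbfbHH=>bbbwbfbfH=>bbbwbfbfbHb=>bbbwbfbfbfb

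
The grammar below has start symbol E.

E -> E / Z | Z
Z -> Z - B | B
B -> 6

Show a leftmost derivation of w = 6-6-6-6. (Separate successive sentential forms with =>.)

E => Z   [E -> Z]
Z => Z-B   [Z -> Z - B]
Z-B => Z-B-B   [Z -> Z - B]
Z-B-B => Z-B-B-B   [Z -> Z - B]
Z-B-B-B => B-B-B-B   [Z -> B]
B-B-B-B => 6-B-B-B   [B -> 6]
6-B-B-B => 6-6-B-B   [B -> 6]
6-6-B-B => 6-6-6-B   [B -> 6]
6-6-6-B => 6-6-6-6   [B -> 6]

E => Z => Z-B => Z-B-B => Z-B-B-B => B-B-B-B => 6-B-B-B => 6-6-B-B => 6-6-6-B => 6-6-6-6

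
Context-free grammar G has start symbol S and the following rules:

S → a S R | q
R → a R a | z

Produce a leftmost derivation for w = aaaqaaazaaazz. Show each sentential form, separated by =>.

S => aSR   [S → a S R]
aSR => aaSRR   [S → a S R]
aaSRR => aaaSRRR   [S → a S R]
aaaSRRR => aaaqRRR   [S → q]
aaaqRRR => aaaqaRaRR   [R → a R a]
aaaqaRaRR => aaaqaaRaaRR   [R → a R a]
aaaqaaRaaRR => aaaqaaaRaaaRR   [R → a R a]
aaaqaaaRaaaRR => aaaqaaazaaaRR   [R → z]
aaaqaaazaaaRR => aaaqaaazaaazR   [R → z]
aaaqaaazaaazR => aaaqaaazaaazz   [R → z]

S => aSR => aaSRR => aaaSRRR => aaaqRRR => aaaqaRaRR => aaaqaaRaaRR => aaaqaaaRaaaRR => aaaqaaazaaaRR => aaaqaaazaaazR => aaaqaaazaaazz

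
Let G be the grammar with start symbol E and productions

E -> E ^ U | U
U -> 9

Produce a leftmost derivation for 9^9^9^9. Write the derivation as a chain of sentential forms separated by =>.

E => E^U   [E -> E ^ U]
E^U => E^U^U   [E -> E ^ U]
E^U^U => E^U^U^U   [E -> E ^ U]
E^U^U^U => U^U^U^U   [E -> U]
U^U^U^U => 9^U^U^U   [U -> 9]
9^U^U^U => 9^9^U^U   [U -> 9]
9^9^U^U => 9^9^9^U   [U -> 9]
9^9^9^U => 9^9^9^9   [U -> 9]

E => E^U => E^U^U => E^U^U^U => U^U^U^U => 9^U^U^U => 9^9^U^U => 9^9^9^U => 9^9^9^9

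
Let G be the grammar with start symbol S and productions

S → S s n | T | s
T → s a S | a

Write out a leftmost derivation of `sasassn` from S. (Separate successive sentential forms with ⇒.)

S ⇒ Ssn   [S → S s n]
Ssn ⇒ Tsn   [S → T]
Tsn ⇒ saSsn   [T → s a S]
saSsn ⇒ saTsn   [S → T]
saTsn ⇒ sasaSsn   [T → s a S]
sasaSsn ⇒ sasassn   [S → s]

S ⇒ Ssn ⇒ Tsn ⇒ saSsn ⇒ saTsn ⇒ sasaSsn ⇒ sasassn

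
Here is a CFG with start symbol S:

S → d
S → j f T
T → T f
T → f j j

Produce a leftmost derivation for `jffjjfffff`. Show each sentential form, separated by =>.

S=>jfT=>jfTf=>jfTff=>jfTfff=>jfTffff=>jfTfffff=>jffjjfffff

S => jfT   [S → j f T]
jfT => jfTf   [T → T f]
jfTf => jfTff   [T → T f]
jfTff => jfTfff   [T → T f]
jfTfff => jfTffff   [T → T f]
jfTffff => jfTfffff   [T → T f]
jfTfffff => jffjjfffff   [T → f j j]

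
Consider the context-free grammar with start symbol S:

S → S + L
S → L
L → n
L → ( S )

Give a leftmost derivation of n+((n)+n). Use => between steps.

S=>S+L=>L+L=>n+L=>n+(S)=>n+(S+L)=>n+(L+L)=>n+((S)+L)=>n+((L)+L)=>n+((n)+L)=>n+((n)+n)

S => S+L   [S → S + L]
S+L => L+L   [S → L]
L+L => n+L   [L → n]
n+L => n+(S)   [L → ( S )]
n+(S) => n+(S+L)   [S → S + L]
n+(S+L) => n+(L+L)   [S → L]
n+(L+L) => n+((S)+L)   [L → ( S )]
n+((S)+L) => n+((L)+L)   [S → L]
n+((L)+L) => n+((n)+L)   [L → n]
n+((n)+L) => n+((n)+n)   [L → n]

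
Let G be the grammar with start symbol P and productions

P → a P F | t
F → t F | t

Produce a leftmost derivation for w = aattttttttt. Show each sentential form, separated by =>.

P => aPF   [P → a P F]
aPF => aaPFF   [P → a P F]
aaPFF => aatFF   [P → t]
aatFF => aattFF   [F → t F]
aattFF => aatttFF   [F → t F]
aatttFF => aattttF   [F → t]
aattttF => aatttttF   [F → t F]
aatttttF => aattttttF   [F → t F]
aattttttF => aatttttttF   [F → t F]
aatttttttF => aattttttttF   [F → t F]
aattttttttF => aattttttttt   [F → t]

P => aPF => aaPFF => aatFF => aattFF => aatttFF => aattttF => aatttttF => aattttttF => aatttttttF => aattttttttF => aattttttttt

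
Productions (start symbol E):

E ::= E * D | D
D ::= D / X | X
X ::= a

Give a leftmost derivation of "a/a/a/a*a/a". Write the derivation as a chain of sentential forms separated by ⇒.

E⇒E*D⇒D*D⇒D/X*D⇒D/X/X*D⇒D/X/X/X*D⇒X/X/X/X*D⇒a/X/X/X*D⇒a/a/X/X*D⇒a/a/a/X*D⇒a/a/a/a*D⇒a/a/a/a*D/X⇒a/a/a/a*X/X⇒a/a/a/a*a/X⇒a/a/a/a*a/a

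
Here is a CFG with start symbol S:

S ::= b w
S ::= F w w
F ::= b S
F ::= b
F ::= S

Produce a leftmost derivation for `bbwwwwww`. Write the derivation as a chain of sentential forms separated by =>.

S => Fww   [S ::= F w w]
Fww => bSww   [F ::= b S]
bSww => bFwwww   [S ::= F w w]
bFwwww => bSwwww   [F ::= S]
bSwwww => bFwwwwww   [S ::= F w w]
bFwwwwww => bbwwwwww   [F ::= b]

S=>Fww=>bSww=>bFwwww=>bSwwww=>bFwwwwww=>bbwwwwww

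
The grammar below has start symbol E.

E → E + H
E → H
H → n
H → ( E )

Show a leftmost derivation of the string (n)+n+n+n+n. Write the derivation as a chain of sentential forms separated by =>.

E=>E+H=>E+H+H=>E+H+H+H=>E+H+H+H+H=>H+H+H+H+H=>(E)+H+H+H+H=>(H)+H+H+H+H=>(n)+H+H+H+H=>(n)+n+H+H+H=>(n)+n+n+H+H=>(n)+n+n+n+H=>(n)+n+n+n+n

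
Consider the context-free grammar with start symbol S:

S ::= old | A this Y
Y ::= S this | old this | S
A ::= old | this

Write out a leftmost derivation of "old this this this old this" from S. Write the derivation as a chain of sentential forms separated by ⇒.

S ⇒ A this Y ⇒ old this Y ⇒ old this S ⇒ old this A this Y ⇒ old this this this Y ⇒ old this this this old this

S ⇒ A this Y   [S ::= A this Y]
A this Y ⇒ old this Y   [A ::= old]
old this Y ⇒ old this S   [Y ::= S]
old this S ⇒ old this A this Y   [S ::= A this Y]
old this A this Y ⇒ old this this this Y   [A ::= this]
old this this this Y ⇒ old this this this old this   [Y ::= old this]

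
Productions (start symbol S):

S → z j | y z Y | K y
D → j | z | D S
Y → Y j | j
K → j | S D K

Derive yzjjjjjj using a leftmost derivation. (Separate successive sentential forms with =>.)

S => yzY   [S → y z Y]
yzY => yzYj   [Y → Y j]
yzYj => yzYjj   [Y → Y j]
yzYjj => yzYjjj   [Y → Y j]
yzYjjj => yzYjjjj   [Y → Y j]
yzYjjjj => yzYjjjjj   [Y → Y j]
yzYjjjjj => yzjjjjjj   [Y → j]

S => yzY => yzYj => yzYjj => yzYjjj => yzYjjjj => yzYjjjjj => yzjjjjjj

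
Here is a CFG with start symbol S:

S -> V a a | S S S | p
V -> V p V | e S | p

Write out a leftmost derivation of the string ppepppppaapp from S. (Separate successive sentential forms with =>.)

S=>SSS=>VaaSS=>VpVaaSS=>VpVpVaaSS=>VpVpVpVaaSS=>ppVpVpVaaSS=>ppeSpVpVaaSS=>ppeppVpVaaSS=>ppeppppVaaSS=>ppepppppaaSS=>ppepppppaapS=>ppepppppaapp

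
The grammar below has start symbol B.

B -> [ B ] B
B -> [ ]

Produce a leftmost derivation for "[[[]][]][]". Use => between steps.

B=>[B]B=>[[B]B]B=>[[[]]B]B=>[[[]][]]B=>[[[]][]][]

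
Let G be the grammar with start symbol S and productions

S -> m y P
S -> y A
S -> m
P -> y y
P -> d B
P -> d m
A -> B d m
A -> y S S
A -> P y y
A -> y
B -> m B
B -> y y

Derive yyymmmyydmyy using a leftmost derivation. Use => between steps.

S => yA => yySS => yyyAS => yyyBdmS => yyymBdmS => yyymmBdmS => yyymmmBdmS => yyymmmyydmS => yyymmmyydmyA => yyymmmyydmyy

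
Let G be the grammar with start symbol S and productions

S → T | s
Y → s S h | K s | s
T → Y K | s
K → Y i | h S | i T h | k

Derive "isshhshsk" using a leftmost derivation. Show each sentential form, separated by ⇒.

S ⇒ T ⇒ YK ⇒ KsK ⇒ iThsK ⇒ iYKhsK ⇒ isShKhsK ⇒ isThKhsK ⇒ isshKhsK ⇒ isshhShsK ⇒ isshhThsK ⇒ isshhshsK ⇒ isshhshsk

S ⇒ T   [S → T]
T ⇒ YK   [T → Y K]
YK ⇒ KsK   [Y → K s]
KsK ⇒ iThsK   [K → i T h]
iThsK ⇒ iYKhsK   [T → Y K]
iYKhsK ⇒ isShKhsK   [Y → s S h]
isShKhsK ⇒ isThKhsK   [S → T]
isThKhsK ⇒ isshKhsK   [T → s]
isshKhsK ⇒ isshhShsK   [K → h S]
isshhShsK ⇒ isshhThsK   [S → T]
isshhThsK ⇒ isshhshsK   [T → s]
isshhshsK ⇒ isshhshsk   [K → k]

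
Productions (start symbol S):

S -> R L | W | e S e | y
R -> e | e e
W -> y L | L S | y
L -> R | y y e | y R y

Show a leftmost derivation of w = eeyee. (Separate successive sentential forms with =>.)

S => eSe   [S -> e S e]
eSe => eeSee   [S -> e S e]
eeSee => eeyee   [S -> y]

S => eSe => eeSee => eeyee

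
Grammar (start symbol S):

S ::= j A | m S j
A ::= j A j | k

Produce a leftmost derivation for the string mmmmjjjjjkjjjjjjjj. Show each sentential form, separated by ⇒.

S ⇒ mSj ⇒ mmSjj ⇒ mmmSjjj ⇒ mmmmSjjjj ⇒ mmmmjAjjjj ⇒ mmmmjjAjjjjj ⇒ mmmmjjjAjjjjjj ⇒ mmmmjjjjAjjjjjjj ⇒ mmmmjjjjjAjjjjjjjj ⇒ mmmmjjjjjkjjjjjjjj

S ⇒ mSj   [S ::= m S j]
mSj ⇒ mmSjj   [S ::= m S j]
mmSjj ⇒ mmmSjjj   [S ::= m S j]
mmmSjjj ⇒ mmmmSjjjj   [S ::= m S j]
mmmmSjjjj ⇒ mmmmjAjjjj   [S ::= j A]
mmmmjAjjjj ⇒ mmmmjjAjjjjj   [A ::= j A j]
mmmmjjAjjjjj ⇒ mmmmjjjAjjjjjj   [A ::= j A j]
mmmmjjjAjjjjjj ⇒ mmmmjjjjAjjjjjjj   [A ::= j A j]
mmmmjjjjAjjjjjjj ⇒ mmmmjjjjjAjjjjjjjj   [A ::= j A j]
mmmmjjjjjAjjjjjjjj ⇒ mmmmjjjjjkjjjjjjjj   [A ::= k]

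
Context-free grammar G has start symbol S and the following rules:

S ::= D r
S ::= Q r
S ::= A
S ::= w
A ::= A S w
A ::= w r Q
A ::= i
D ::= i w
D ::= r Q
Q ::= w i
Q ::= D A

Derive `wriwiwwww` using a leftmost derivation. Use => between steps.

S=>A=>wrQ=>wrDA=>wriwA=>wriwASw=>wriwASwSw=>wriwiSwSw=>wriwiwwSw=>wriwiwwww

S => A   [S ::= A]
A => wrQ   [A ::= w r Q]
wrQ => wrDA   [Q ::= D A]
wrDA => wriwA   [D ::= i w]
wriwA => wriwASw   [A ::= A S w]
wriwASw => wriwASwSw   [A ::= A S w]
wriwASwSw => wriwiSwSw   [A ::= i]
wriwiSwSw => wriwiwwSw   [S ::= w]
wriwiwwSw => wriwiwwww   [S ::= w]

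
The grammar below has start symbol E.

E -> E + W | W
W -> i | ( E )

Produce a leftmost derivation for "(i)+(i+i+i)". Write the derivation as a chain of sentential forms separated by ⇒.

E ⇒ E+W ⇒ W+W ⇒ (E)+W ⇒ (W)+W ⇒ (i)+W ⇒ (i)+(E) ⇒ (i)+(E+W) ⇒ (i)+(E+W+W) ⇒ (i)+(W+W+W) ⇒ (i)+(i+W+W) ⇒ (i)+(i+i+W) ⇒ (i)+(i+i+i)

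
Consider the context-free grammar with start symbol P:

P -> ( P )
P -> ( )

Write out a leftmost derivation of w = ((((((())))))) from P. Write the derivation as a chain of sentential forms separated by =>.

P => (P) => ((P)) => (((P))) => ((((P)))) => (((((P))))) => ((((((P)))))) => ((((((()))))))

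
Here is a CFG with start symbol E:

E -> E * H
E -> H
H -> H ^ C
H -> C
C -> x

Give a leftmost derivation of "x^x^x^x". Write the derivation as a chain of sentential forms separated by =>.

E => H => H^C => H^C^C => H^C^C^C => C^C^C^C => x^C^C^C => x^x^C^C => x^x^x^C => x^x^x^x

E => H   [E -> H]
H => H^C   [H -> H ^ C]
H^C => H^C^C   [H -> H ^ C]
H^C^C => H^C^C^C   [H -> H ^ C]
H^C^C^C => C^C^C^C   [H -> C]
C^C^C^C => x^C^C^C   [C -> x]
x^C^C^C => x^x^C^C   [C -> x]
x^x^C^C => x^x^x^C   [C -> x]
x^x^x^C => x^x^x^x   [C -> x]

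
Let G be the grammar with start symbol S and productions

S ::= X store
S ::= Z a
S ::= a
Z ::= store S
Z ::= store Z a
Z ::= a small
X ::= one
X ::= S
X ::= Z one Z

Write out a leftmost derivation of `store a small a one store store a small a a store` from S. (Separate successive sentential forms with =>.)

S => X store => Z one Z store => store S one Z store => store Z a one Z store => store a small a one Z store => store a small a one store S store => store a small a one store Z a store => store a small a one store store Z a a store => store a small a one store store a small a a store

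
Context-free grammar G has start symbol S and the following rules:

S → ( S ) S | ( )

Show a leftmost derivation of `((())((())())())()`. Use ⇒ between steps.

S⇒(S)S⇒((S)S)S⇒((())S)S⇒((())(S)S)S⇒((())((S)S)S)S⇒((())((())S)S)S⇒((())((())())S)S⇒((())((())())())S⇒((())((())())())()

S ⇒ (S)S   [S → ( S ) S]
(S)S ⇒ ((S)S)S   [S → ( S ) S]
((S)S)S ⇒ ((())S)S   [S → ( )]
((())S)S ⇒ ((())(S)S)S   [S → ( S ) S]
((())(S)S)S ⇒ ((())((S)S)S)S   [S → ( S ) S]
((())((S)S)S)S ⇒ ((())((())S)S)S   [S → ( )]
((())((())S)S)S ⇒ ((())((())())S)S   [S → ( )]
((())((())())S)S ⇒ ((())((())())())S   [S → ( )]
((())((())())())S ⇒ ((())((())())())()   [S → ( )]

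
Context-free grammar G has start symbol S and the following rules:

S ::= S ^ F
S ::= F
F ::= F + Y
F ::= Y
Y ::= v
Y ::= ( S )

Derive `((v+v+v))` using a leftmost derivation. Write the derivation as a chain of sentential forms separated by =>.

S => F   [S ::= F]
F => Y   [F ::= Y]
Y => (S)   [Y ::= ( S )]
(S) => (F)   [S ::= F]
(F) => (Y)   [F ::= Y]
(Y) => ((S))   [Y ::= ( S )]
((S)) => ((F))   [S ::= F]
((F)) => ((F+Y))   [F ::= F + Y]
((F+Y)) => ((F+Y+Y))   [F ::= F + Y]
((F+Y+Y)) => ((Y+Y+Y))   [F ::= Y]
((Y+Y+Y)) => ((v+Y+Y))   [Y ::= v]
((v+Y+Y)) => ((v+v+Y))   [Y ::= v]
((v+v+Y)) => ((v+v+v))   [Y ::= v]

S => F => Y => (S) => (F) => (Y) => ((S)) => ((F)) => ((F+Y)) => ((F+Y+Y)) => ((Y+Y+Y)) => ((v+Y+Y)) => ((v+v+Y)) => ((v+v+v))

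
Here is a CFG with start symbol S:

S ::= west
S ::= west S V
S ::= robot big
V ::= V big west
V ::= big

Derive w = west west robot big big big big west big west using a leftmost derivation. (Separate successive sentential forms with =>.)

S => west S V => west west S V V => west west robot big V V => west west robot big big V => west west robot big big V big west => west west robot big big V big west big west => west west robot big big big big west big west

S => west S V   [S ::= west S V]
west S V => west west S V V   [S ::= west S V]
west west S V V => west west robot big V V   [S ::= robot big]
west west robot big V V => west west robot big big V   [V ::= big]
west west robot big big V => west west robot big big V big west   [V ::= V big west]
west west robot big big V big west => west west robot big big V big west big west   [V ::= V big west]
west west robot big big V big west big west => west west robot big big big big west big west   [V ::= big]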